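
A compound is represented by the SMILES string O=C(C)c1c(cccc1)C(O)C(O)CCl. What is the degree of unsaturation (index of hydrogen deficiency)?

5

Molecular formula: C11H13ClO3.
DoU = (2C + 2 + N − H − X) / 2, where X is the halogen count and O/S are ignored.
    = (2·11 + 2 + 0 − 13 − 1) / 2 = 10 / 2 = 5.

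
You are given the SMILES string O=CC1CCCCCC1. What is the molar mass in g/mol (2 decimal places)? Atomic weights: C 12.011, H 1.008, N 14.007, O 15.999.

First, the molecular formula is C8H14O (counting implicit H from valence).
  C: 8 × 12.011 = 96.088
  H: 14 × 1.008 = 14.112
  O: 1 × 15.999 = 15.999
Sum: 8×12.011 + 14×1.008 + 1×15.999 = 126.199 → 126.20 g/mol.

126.20 g/mol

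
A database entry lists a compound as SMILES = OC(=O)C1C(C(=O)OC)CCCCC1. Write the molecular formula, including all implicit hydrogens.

Walk through each heavy atom and fill implicit hydrogens from standard valence (C 4, N 3, O 2, S 2, halogen 1):
  atom 1: O, bond orders sum to 1 (valence 2) → 1 H
  atom 2: C, bond orders sum to 4 (valence 4) → 0 H
  atom 3: O, bond orders sum to 2 (valence 2) → 0 H
  atom 4: C, bond orders sum to 3 (valence 4) → 1 H
  atom 5: C, bond orders sum to 3 (valence 4) → 1 H
  atom 6: C, bond orders sum to 4 (valence 4) → 0 H
  atom 7: O, bond orders sum to 2 (valence 2) → 0 H
  atom 8: O, bond orders sum to 2 (valence 2) → 0 H
  atom 9: C, bond orders sum to 1 (valence 4) → 3 H
  atom 10: C, bond orders sum to 2 (valence 4) → 2 H
  atom 11: C, bond orders sum to 2 (valence 4) → 2 H
  atom 12: C, bond orders sum to 2 (valence 4) → 2 H
  atom 13: C, bond orders sum to 2 (valence 4) → 2 H
  atom 14: C, bond orders sum to 2 (valence 4) → 2 H
Totals → C:10, H:16, O:4.

C10H16O4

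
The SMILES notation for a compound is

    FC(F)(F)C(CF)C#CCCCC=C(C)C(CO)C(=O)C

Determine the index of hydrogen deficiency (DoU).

Molecular formula: C15H20F4O2.
DoU = (2C + 2 + N − H − X) / 2, where X is the halogen count and O/S are ignored.
    = (2·15 + 2 + 0 − 20 − 4) / 2 = 8 / 2 = 4.

4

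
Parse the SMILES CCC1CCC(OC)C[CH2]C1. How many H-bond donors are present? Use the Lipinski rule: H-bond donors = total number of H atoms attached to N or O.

0

Donors: find every N or O and count the H atoms it carries.
  atom 7 (O): bond orders sum to 2 → 0 H
Lipinski HBD = 0.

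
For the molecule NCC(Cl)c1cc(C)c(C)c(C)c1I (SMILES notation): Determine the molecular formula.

C11H15ClIN

Walk through each heavy atom and fill implicit hydrogens from standard valence (C 4, N 3, O 2, S 2, halogen 1); for lowercase aromatic atoms, an aromatic c carries 1 H when it has two neighbours and 0 H with three, and aromatic n carries 0 H:
  atom 1: N, bond orders sum to 1 (valence 3) → 2 H
  atom 2: C, bond orders sum to 2 (valence 4) → 2 H
  atom 3: C, bond orders sum to 3 (valence 4) → 1 H
  atom 4: Cl (halogen, monovalent) → 0 H
  atom 5: aromatic c, 3 neighbours → 0 H
  atom 6: aromatic c, 2 neighbours → 1 H
  atom 7: aromatic c, 3 neighbours → 0 H
  atom 8: C, bond orders sum to 1 (valence 4) → 3 H
  atom 9: aromatic c, 3 neighbours → 0 H
  atom 10: C, bond orders sum to 1 (valence 4) → 3 H
  atom 11: aromatic c, 3 neighbours → 0 H
  atom 12: C, bond orders sum to 1 (valence 4) → 3 H
  atom 13: aromatic c, 3 neighbours → 0 H
  atom 14: I (halogen, monovalent) → 0 H
Totals → C:11, H:15, Cl:1, I:1, N:1.
In Hill order: C11H15ClIN.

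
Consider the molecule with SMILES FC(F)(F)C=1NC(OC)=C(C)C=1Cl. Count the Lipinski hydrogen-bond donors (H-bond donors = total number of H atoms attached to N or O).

Donors: find every N or O and count the H atoms it carries.
  atom 6 (N): bond orders sum to 2 → 1 H
  atom 8 (O): bond orders sum to 2 → 0 H
Lipinski HBD = 1.

1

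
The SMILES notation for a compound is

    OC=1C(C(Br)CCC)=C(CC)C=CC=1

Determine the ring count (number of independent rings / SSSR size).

1

In SMILES, each pair of matching ring-closure digits denotes one ring-closing bond; the number of such bonds equals the number of independent rings.
Ring-closure bonds here: 1.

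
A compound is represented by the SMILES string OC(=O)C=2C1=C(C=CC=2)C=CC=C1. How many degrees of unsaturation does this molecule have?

8

Molecular formula: C11H8O2.
DoU = (2C + 2 + N − H − X) / 2, where X is the halogen count and O/S are ignored.
    = (2·11 + 2 + 0 − 8 − 0) / 2 = 16 / 2 = 8.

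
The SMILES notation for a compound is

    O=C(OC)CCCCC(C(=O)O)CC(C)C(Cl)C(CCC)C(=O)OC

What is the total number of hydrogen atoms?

Walk through each heavy atom and fill implicit hydrogens from standard valence (C 4, N 3, O 2, S 2, halogen 1):
  atom 1: O, bond orders sum to 2 (valence 2) → 0 H
  atom 2: C, bond orders sum to 4 (valence 4) → 0 H
  atom 3: O, bond orders sum to 2 (valence 2) → 0 H
  atom 4: C, bond orders sum to 1 (valence 4) → 3 H
  atom 5: C, bond orders sum to 2 (valence 4) → 2 H
  atom 6: C, bond orders sum to 2 (valence 4) → 2 H
  atom 7: C, bond orders sum to 2 (valence 4) → 2 H
  atom 8: C, bond orders sum to 2 (valence 4) → 2 H
  atom 9: C, bond orders sum to 3 (valence 4) → 1 H
  atom 10: C, bond orders sum to 4 (valence 4) → 0 H
  atom 11: O, bond orders sum to 2 (valence 2) → 0 H
  atom 12: O, bond orders sum to 1 (valence 2) → 1 H
  atom 13: C, bond orders sum to 2 (valence 4) → 2 H
  atom 14: C, bond orders sum to 3 (valence 4) → 1 H
  atom 15: C, bond orders sum to 1 (valence 4) → 3 H
  atom 16: C, bond orders sum to 3 (valence 4) → 1 H
  atom 17: Cl (halogen, monovalent) → 0 H
  atom 18: C, bond orders sum to 3 (valence 4) → 1 H
  atom 19: C, bond orders sum to 2 (valence 4) → 2 H
  atom 20: C, bond orders sum to 2 (valence 4) → 2 H
  atom 21: C, bond orders sum to 1 (valence 4) → 3 H
  atom 22: C, bond orders sum to 4 (valence 4) → 0 H
  atom 23: O, bond orders sum to 2 (valence 2) → 0 H
  atom 24: O, bond orders sum to 2 (valence 2) → 0 H
  atom 25: C, bond orders sum to 1 (valence 4) → 3 H
Total hydrogens: 31.

31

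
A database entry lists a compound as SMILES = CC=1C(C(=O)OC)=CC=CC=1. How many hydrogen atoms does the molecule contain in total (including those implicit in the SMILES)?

10

Walk through each heavy atom and fill implicit hydrogens from standard valence (C 4, N 3, O 2, S 2, halogen 1):
  atom 1: C, bond orders sum to 1 (valence 4) → 3 H
  atom 2: C, bond orders sum to 4 (valence 4) → 0 H
  atom 3: C, bond orders sum to 4 (valence 4) → 0 H
  atom 4: C, bond orders sum to 4 (valence 4) → 0 H
  atom 5: O, bond orders sum to 2 (valence 2) → 0 H
  atom 6: O, bond orders sum to 2 (valence 2) → 0 H
  atom 7: C, bond orders sum to 1 (valence 4) → 3 H
  atom 8: C, bond orders sum to 3 (valence 4) → 1 H
  atom 9: C, bond orders sum to 3 (valence 4) → 1 H
  atom 10: C, bond orders sum to 3 (valence 4) → 1 H
  atom 11: C, bond orders sum to 3 (valence 4) → 1 H
Total hydrogens: 10.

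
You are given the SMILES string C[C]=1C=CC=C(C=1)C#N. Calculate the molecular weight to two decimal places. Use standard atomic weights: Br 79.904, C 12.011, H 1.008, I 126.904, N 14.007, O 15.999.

117.15 g/mol

First, the molecular formula is C8H7N (counting implicit H from valence).
  C: 8 × 12.011 = 96.088
  H: 7 × 1.008 = 7.056
  N: 1 × 14.007 = 14.007
Sum: 8×12.011 + 7×1.008 + 1×14.007 = 117.151 → 117.15 g/mol.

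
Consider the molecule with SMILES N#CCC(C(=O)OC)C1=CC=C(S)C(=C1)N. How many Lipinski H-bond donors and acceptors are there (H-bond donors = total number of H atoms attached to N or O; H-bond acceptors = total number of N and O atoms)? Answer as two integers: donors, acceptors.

Donors: find every N or O and count the H atoms it carries.
  atom 1 (N): bond orders sum to 3 → 0 H
  atom 6 (O): bond orders sum to 2 → 0 H
  atom 7 (O): bond orders sum to 2 → 0 H
  atom 16 (N): bond orders sum to 1 → 2 H
Lipinski HBD = 2.
Acceptors: N atoms = 2, O atoms = 2 → HBA = 4.

2, 4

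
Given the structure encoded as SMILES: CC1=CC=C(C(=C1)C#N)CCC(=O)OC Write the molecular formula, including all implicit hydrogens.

Walk through each heavy atom and fill implicit hydrogens from standard valence (C 4, N 3, O 2, S 2, halogen 1):
  atom 1: C, bond orders sum to 1 (valence 4) → 3 H
  atom 2: C, bond orders sum to 4 (valence 4) → 0 H
  atom 3: C, bond orders sum to 3 (valence 4) → 1 H
  atom 4: C, bond orders sum to 3 (valence 4) → 1 H
  atom 5: C, bond orders sum to 4 (valence 4) → 0 H
  atom 6: C, bond orders sum to 4 (valence 4) → 0 H
  atom 7: C, bond orders sum to 3 (valence 4) → 1 H
  atom 8: C, bond orders sum to 4 (valence 4) → 0 H
  atom 9: N, bond orders sum to 3 (valence 3) → 0 H
  atom 10: C, bond orders sum to 2 (valence 4) → 2 H
  atom 11: C, bond orders sum to 2 (valence 4) → 2 H
  atom 12: C, bond orders sum to 4 (valence 4) → 0 H
  atom 13: O, bond orders sum to 2 (valence 2) → 0 H
  atom 14: O, bond orders sum to 2 (valence 2) → 0 H
  atom 15: C, bond orders sum to 1 (valence 4) → 3 H
Totals → C:12, H:13, N:1, O:2.

C12H13NO2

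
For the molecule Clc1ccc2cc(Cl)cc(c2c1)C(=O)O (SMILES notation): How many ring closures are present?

In SMILES, each pair of matching ring-closure digits denotes one ring-closing bond; the number of such bonds equals the number of independent rings.
Ring-closure bonds here: 2.

2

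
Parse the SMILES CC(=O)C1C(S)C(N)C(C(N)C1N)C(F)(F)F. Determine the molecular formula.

C9H16F3N3OS

Walk through each heavy atom and fill implicit hydrogens from standard valence (C 4, N 3, O 2, S 2, halogen 1):
  atom 1: C, bond orders sum to 1 (valence 4) → 3 H
  atom 2: C, bond orders sum to 4 (valence 4) → 0 H
  atom 3: O, bond orders sum to 2 (valence 2) → 0 H
  atom 4: C, bond orders sum to 3 (valence 4) → 1 H
  atom 5: C, bond orders sum to 3 (valence 4) → 1 H
  atom 6: S, bond orders sum to 1 (valence 2) → 1 H
  atom 7: C, bond orders sum to 3 (valence 4) → 1 H
  atom 8: N, bond orders sum to 1 (valence 3) → 2 H
  atom 9: C, bond orders sum to 3 (valence 4) → 1 H
  atom 10: C, bond orders sum to 3 (valence 4) → 1 H
  atom 11: N, bond orders sum to 1 (valence 3) → 2 H
  atom 12: C, bond orders sum to 3 (valence 4) → 1 H
  atom 13: N, bond orders sum to 1 (valence 3) → 2 H
  atom 14: C, bond orders sum to 4 (valence 4) → 0 H
  atom 15: F (halogen, monovalent) → 0 H
  atom 16: F (halogen, monovalent) → 0 H
  atom 17: F (halogen, monovalent) → 0 H
Totals → C:9, H:16, F:3, N:3, O:1, S:1.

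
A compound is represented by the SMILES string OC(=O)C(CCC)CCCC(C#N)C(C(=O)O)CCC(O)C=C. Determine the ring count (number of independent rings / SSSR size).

In SMILES, each pair of matching ring-closure digits denotes one ring-closing bond; the number of such bonds equals the number of independent rings.
Ring-closure bonds here: 0.

0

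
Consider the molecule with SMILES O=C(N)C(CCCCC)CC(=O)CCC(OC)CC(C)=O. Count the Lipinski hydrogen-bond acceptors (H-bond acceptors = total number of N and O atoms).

N atoms: 1; O atoms: 4.
Lipinski HBA = 1 + 4 = 5.

5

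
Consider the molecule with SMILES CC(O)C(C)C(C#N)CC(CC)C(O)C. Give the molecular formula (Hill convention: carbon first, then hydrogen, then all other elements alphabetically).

C12H23NO2

Walk through each heavy atom and fill implicit hydrogens from standard valence (C 4, N 3, O 2, S 2, halogen 1):
  atom 1: C, bond orders sum to 1 (valence 4) → 3 H
  atom 2: C, bond orders sum to 3 (valence 4) → 1 H
  atom 3: O, bond orders sum to 1 (valence 2) → 1 H
  atom 4: C, bond orders sum to 3 (valence 4) → 1 H
  atom 5: C, bond orders sum to 1 (valence 4) → 3 H
  atom 6: C, bond orders sum to 3 (valence 4) → 1 H
  atom 7: C, bond orders sum to 4 (valence 4) → 0 H
  atom 8: N, bond orders sum to 3 (valence 3) → 0 H
  atom 9: C, bond orders sum to 2 (valence 4) → 2 H
  atom 10: C, bond orders sum to 3 (valence 4) → 1 H
  atom 11: C, bond orders sum to 2 (valence 4) → 2 H
  atom 12: C, bond orders sum to 1 (valence 4) → 3 H
  atom 13: C, bond orders sum to 3 (valence 4) → 1 H
  atom 14: O, bond orders sum to 1 (valence 2) → 1 H
  atom 15: C, bond orders sum to 1 (valence 4) → 3 H
Totals → C:12, H:23, N:1, O:2.
In Hill order: C12H23NO2.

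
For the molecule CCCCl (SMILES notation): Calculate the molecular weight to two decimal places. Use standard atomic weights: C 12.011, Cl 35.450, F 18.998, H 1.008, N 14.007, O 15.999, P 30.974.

78.54 g/mol

First, the molecular formula is C3H7Cl (counting implicit H from valence).
  C: 3 × 12.011 = 36.033
  Cl: 1 × 35.450 = 35.450
  H: 7 × 1.008 = 7.056
Sum: 3×12.011 + 1×35.450 + 7×1.008 = 78.539 → 78.54 g/mol.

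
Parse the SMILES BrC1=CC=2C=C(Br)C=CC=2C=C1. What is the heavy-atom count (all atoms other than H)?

Every atom symbol written in the SMILES (organic subset) is one heavy atom; implicit H are not written.
Heavy atoms by element → Br:2, C:10.
Total: 12.

12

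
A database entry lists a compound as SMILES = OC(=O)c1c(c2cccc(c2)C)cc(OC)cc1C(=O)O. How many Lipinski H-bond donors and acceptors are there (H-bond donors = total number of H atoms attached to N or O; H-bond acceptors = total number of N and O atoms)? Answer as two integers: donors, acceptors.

2, 5

Donors: find every N or O and count the H atoms it carries.
  atom 1 (O): bond orders sum to 1 → 1 H
  atom 3 (O): bond orders sum to 2 → 0 H
  atom 15 (O): bond orders sum to 2 → 0 H
  atom 20 (O): bond orders sum to 2 → 0 H
  atom 21 (O): bond orders sum to 1 → 1 H
Lipinski HBD = 2.
Acceptors: N atoms = 0, O atoms = 5 → HBA = 5.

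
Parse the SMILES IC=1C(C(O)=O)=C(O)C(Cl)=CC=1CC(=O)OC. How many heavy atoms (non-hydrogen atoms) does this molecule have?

Every atom symbol written in the SMILES (organic subset) is one heavy atom; implicit H are not written.
Heavy atoms by element → C:10, Cl:1, I:1, O:5.
Total: 17.

17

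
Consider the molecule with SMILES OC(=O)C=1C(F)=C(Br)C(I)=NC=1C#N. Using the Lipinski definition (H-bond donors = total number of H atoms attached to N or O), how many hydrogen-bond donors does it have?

1

Donors: find every N or O and count the H atoms it carries.
  atom 1 (O): bond orders sum to 1 → 1 H
  atom 3 (O): bond orders sum to 2 → 0 H
  atom 11 (N): bond orders sum to 3 → 0 H
  atom 14 (N): bond orders sum to 3 → 0 H
Lipinski HBD = 1.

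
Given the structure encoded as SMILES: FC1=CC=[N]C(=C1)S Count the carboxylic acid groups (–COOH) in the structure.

Scan the SMILES for the carboxylic acid motif — none present.
Groups that are present: 1 thiol.

0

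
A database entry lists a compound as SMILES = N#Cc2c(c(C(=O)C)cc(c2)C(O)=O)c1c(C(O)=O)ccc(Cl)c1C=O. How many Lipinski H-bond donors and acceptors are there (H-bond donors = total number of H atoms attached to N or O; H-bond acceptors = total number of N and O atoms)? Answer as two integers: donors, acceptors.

2, 7

Donors: find every N or O and count the H atoms it carries.
  atom 1 (N): bond orders sum to 3 → 0 H
  atom 7 (O): bond orders sum to 2 → 0 H
  atom 13 (O): bond orders sum to 1 → 1 H
  atom 14 (O): bond orders sum to 2 → 0 H
  atom 18 (O): bond orders sum to 1 → 1 H
  atom 19 (O): bond orders sum to 2 → 0 H
  atom 26 (O): bond orders sum to 2 → 0 H
Lipinski HBD = 2.
Acceptors: N atoms = 1, O atoms = 6 → HBA = 7.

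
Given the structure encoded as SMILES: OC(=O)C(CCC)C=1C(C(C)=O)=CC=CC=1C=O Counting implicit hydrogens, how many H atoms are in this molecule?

16

Walk through each heavy atom and fill implicit hydrogens from standard valence (C 4, N 3, O 2, S 2, halogen 1):
  atom 1: O, bond orders sum to 1 (valence 2) → 1 H
  atom 2: C, bond orders sum to 4 (valence 4) → 0 H
  atom 3: O, bond orders sum to 2 (valence 2) → 0 H
  atom 4: C, bond orders sum to 3 (valence 4) → 1 H
  atom 5: C, bond orders sum to 2 (valence 4) → 2 H
  atom 6: C, bond orders sum to 2 (valence 4) → 2 H
  atom 7: C, bond orders sum to 1 (valence 4) → 3 H
  atom 8: C, bond orders sum to 4 (valence 4) → 0 H
  atom 9: C, bond orders sum to 4 (valence 4) → 0 H
  atom 10: C, bond orders sum to 4 (valence 4) → 0 H
  atom 11: C, bond orders sum to 1 (valence 4) → 3 H
  atom 12: O, bond orders sum to 2 (valence 2) → 0 H
  atom 13: C, bond orders sum to 3 (valence 4) → 1 H
  atom 14: C, bond orders sum to 3 (valence 4) → 1 H
  atom 15: C, bond orders sum to 3 (valence 4) → 1 H
  atom 16: C, bond orders sum to 4 (valence 4) → 0 H
  atom 17: C, bond orders sum to 3 (valence 4) → 1 H
  atom 18: O, bond orders sum to 2 (valence 2) → 0 H
Total hydrogens: 16.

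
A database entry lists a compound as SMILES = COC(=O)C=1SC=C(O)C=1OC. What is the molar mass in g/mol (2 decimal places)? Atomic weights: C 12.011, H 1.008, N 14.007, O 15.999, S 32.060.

188.20 g/mol

First, the molecular formula is C7H8O4S (counting implicit H from valence).
  C: 7 × 12.011 = 84.077
  H: 8 × 1.008 = 8.064
  O: 4 × 15.999 = 63.996
  S: 1 × 32.060 = 32.060
Sum: 7×12.011 + 8×1.008 + 4×15.999 + 1×32.060 = 188.197 → 188.20 g/mol.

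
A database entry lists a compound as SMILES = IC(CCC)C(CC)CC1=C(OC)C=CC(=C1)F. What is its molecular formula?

Walk through each heavy atom and fill implicit hydrogens from standard valence (C 4, N 3, O 2, S 2, halogen 1):
  atom 1: I (halogen, monovalent) → 0 H
  atom 2: C, bond orders sum to 3 (valence 4) → 1 H
  atom 3: C, bond orders sum to 2 (valence 4) → 2 H
  atom 4: C, bond orders sum to 2 (valence 4) → 2 H
  atom 5: C, bond orders sum to 1 (valence 4) → 3 H
  atom 6: C, bond orders sum to 3 (valence 4) → 1 H
  atom 7: C, bond orders sum to 2 (valence 4) → 2 H
  atom 8: C, bond orders sum to 1 (valence 4) → 3 H
  atom 9: C, bond orders sum to 2 (valence 4) → 2 H
  atom 10: C, bond orders sum to 4 (valence 4) → 0 H
  atom 11: C, bond orders sum to 4 (valence 4) → 0 H
  atom 12: O, bond orders sum to 2 (valence 2) → 0 H
  atom 13: C, bond orders sum to 1 (valence 4) → 3 H
  atom 14: C, bond orders sum to 3 (valence 4) → 1 H
  atom 15: C, bond orders sum to 3 (valence 4) → 1 H
  atom 16: C, bond orders sum to 4 (valence 4) → 0 H
  atom 17: C, bond orders sum to 3 (valence 4) → 1 H
  atom 18: F (halogen, monovalent) → 0 H
Totals → C:15, H:22, F:1, I:1, O:1.
In Hill order: C15H22FIO.

C15H22FIO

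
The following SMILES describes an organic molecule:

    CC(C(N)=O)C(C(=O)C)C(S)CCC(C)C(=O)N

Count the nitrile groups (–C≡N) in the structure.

0

Scan the SMILES for the nitrile motif — none present.
Groups that are present: 2 amide, 1 ketone, 1 thiol.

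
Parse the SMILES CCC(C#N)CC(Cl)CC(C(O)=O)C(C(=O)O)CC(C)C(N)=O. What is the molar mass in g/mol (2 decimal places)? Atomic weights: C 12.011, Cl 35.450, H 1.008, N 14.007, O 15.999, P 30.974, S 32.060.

First, the molecular formula is C15H23ClN2O5 (counting implicit H from valence).
  C: 15 × 12.011 = 180.165
  Cl: 1 × 35.450 = 35.450
  H: 23 × 1.008 = 23.184
  N: 2 × 14.007 = 28.014
  O: 5 × 15.999 = 79.995
Sum: 15×12.011 + 1×35.450 + 23×1.008 + 2×14.007 + 5×15.999 = 346.808 → 346.81 g/mol.

346.81 g/mol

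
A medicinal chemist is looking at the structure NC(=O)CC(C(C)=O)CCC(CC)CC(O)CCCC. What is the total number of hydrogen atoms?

31

Walk through each heavy atom and fill implicit hydrogens from standard valence (C 4, N 3, O 2, S 2, halogen 1):
  atom 1: N, bond orders sum to 1 (valence 3) → 2 H
  atom 2: C, bond orders sum to 4 (valence 4) → 0 H
  atom 3: O, bond orders sum to 2 (valence 2) → 0 H
  atom 4: C, bond orders sum to 2 (valence 4) → 2 H
  atom 5: C, bond orders sum to 3 (valence 4) → 1 H
  atom 6: C, bond orders sum to 4 (valence 4) → 0 H
  atom 7: C, bond orders sum to 1 (valence 4) → 3 H
  atom 8: O, bond orders sum to 2 (valence 2) → 0 H
  atom 9: C, bond orders sum to 2 (valence 4) → 2 H
  atom 10: C, bond orders sum to 2 (valence 4) → 2 H
  atom 11: C, bond orders sum to 3 (valence 4) → 1 H
  atom 12: C, bond orders sum to 2 (valence 4) → 2 H
  atom 13: C, bond orders sum to 1 (valence 4) → 3 H
  atom 14: C, bond orders sum to 2 (valence 4) → 2 H
  atom 15: C, bond orders sum to 3 (valence 4) → 1 H
  atom 16: O, bond orders sum to 1 (valence 2) → 1 H
  atom 17: C, bond orders sum to 2 (valence 4) → 2 H
  atom 18: C, bond orders sum to 2 (valence 4) → 2 H
  atom 19: C, bond orders sum to 2 (valence 4) → 2 H
  atom 20: C, bond orders sum to 1 (valence 4) → 3 H
Total hydrogens: 31.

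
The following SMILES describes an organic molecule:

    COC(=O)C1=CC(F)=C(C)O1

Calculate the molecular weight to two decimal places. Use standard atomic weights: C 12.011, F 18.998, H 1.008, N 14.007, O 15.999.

158.13 g/mol

First, the molecular formula is C7H7FO3 (counting implicit H from valence).
  C: 7 × 12.011 = 84.077
  F: 1 × 18.998 = 18.998
  H: 7 × 1.008 = 7.056
  O: 3 × 15.999 = 47.997
Sum: 7×12.011 + 1×18.998 + 7×1.008 + 3×15.999 = 158.128 → 158.13 g/mol.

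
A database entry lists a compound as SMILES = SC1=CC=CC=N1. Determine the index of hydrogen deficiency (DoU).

4

Molecular formula: C5H5NS.
DoU = (2C + 2 + N − H − X) / 2, where X is the halogen count and O/S are ignored.
    = (2·5 + 2 + 1 − 5 − 0) / 2 = 8 / 2 = 4.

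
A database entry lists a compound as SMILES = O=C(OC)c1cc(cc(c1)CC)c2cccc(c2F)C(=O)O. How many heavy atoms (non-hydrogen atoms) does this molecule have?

22

Every atom symbol written in the SMILES (organic subset) is one heavy atom; implicit H are not written.
Heavy atoms by element → C:17, F:1, O:4.
Total: 22.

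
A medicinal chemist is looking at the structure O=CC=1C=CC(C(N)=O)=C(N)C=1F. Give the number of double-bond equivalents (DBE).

6

Degree of unsaturation = (number of rings) + (number of π bonds).
Ring closures in the SMILES: 1.
π bonds: 5 double bonds (each 1 DoU) → 5 DoU from unsaturation.
Total DoU = 1 + 5 = 6.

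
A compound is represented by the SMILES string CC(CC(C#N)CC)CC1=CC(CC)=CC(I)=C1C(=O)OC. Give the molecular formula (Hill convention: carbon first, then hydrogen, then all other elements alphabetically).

C18H24INO2

Walk through each heavy atom and fill implicit hydrogens from standard valence (C 4, N 3, O 2, S 2, halogen 1):
  atom 1: C, bond orders sum to 1 (valence 4) → 3 H
  atom 2: C, bond orders sum to 3 (valence 4) → 1 H
  atom 3: C, bond orders sum to 2 (valence 4) → 2 H
  atom 4: C, bond orders sum to 3 (valence 4) → 1 H
  atom 5: C, bond orders sum to 4 (valence 4) → 0 H
  atom 6: N, bond orders sum to 3 (valence 3) → 0 H
  atom 7: C, bond orders sum to 2 (valence 4) → 2 H
  atom 8: C, bond orders sum to 1 (valence 4) → 3 H
  atom 9: C, bond orders sum to 2 (valence 4) → 2 H
  atom 10: C, bond orders sum to 4 (valence 4) → 0 H
  atom 11: C, bond orders sum to 3 (valence 4) → 1 H
  atom 12: C, bond orders sum to 4 (valence 4) → 0 H
  atom 13: C, bond orders sum to 2 (valence 4) → 2 H
  atom 14: C, bond orders sum to 1 (valence 4) → 3 H
  atom 15: C, bond orders sum to 3 (valence 4) → 1 H
  atom 16: C, bond orders sum to 4 (valence 4) → 0 H
  atom 17: I (halogen, monovalent) → 0 H
  atom 18: C, bond orders sum to 4 (valence 4) → 0 H
  atom 19: C, bond orders sum to 4 (valence 4) → 0 H
  atom 20: O, bond orders sum to 2 (valence 2) → 0 H
  atom 21: O, bond orders sum to 2 (valence 2) → 0 H
  atom 22: C, bond orders sum to 1 (valence 4) → 3 H
Totals → C:18, H:24, I:1, N:1, O:2.
In Hill order: C18H24INO2.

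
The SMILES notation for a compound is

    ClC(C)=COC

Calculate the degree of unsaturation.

Degree of unsaturation = (number of rings) + (number of π bonds).
Ring closures in the SMILES: 0.
π bonds: 1 double bond (each 1 DoU) → 1 DoU from unsaturation.
Total DoU = 0 + 1 = 1.

1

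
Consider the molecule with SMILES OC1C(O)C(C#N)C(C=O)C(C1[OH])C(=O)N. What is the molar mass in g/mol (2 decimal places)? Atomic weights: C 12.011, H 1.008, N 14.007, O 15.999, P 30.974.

First, the molecular formula is C9H12N2O5 (counting implicit H from valence).
  C: 9 × 12.011 = 108.099
  H: 12 × 1.008 = 12.096
  N: 2 × 14.007 = 28.014
  O: 5 × 15.999 = 79.995
Sum: 9×12.011 + 12×1.008 + 2×14.007 + 5×15.999 = 228.204 → 228.20 g/mol.

228.20 g/mol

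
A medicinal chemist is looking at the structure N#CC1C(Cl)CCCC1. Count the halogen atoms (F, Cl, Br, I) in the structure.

1

Halogen atoms appear at heavy-atom position 5 (1×Cl).
Other groups present: 1 nitrile.
Halogen count: 1.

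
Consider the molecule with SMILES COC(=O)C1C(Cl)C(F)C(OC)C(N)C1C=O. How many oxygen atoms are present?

4

Scan the SMILES for O atoms (remember two-letter symbols like Cl and Br are single atoms).
Oxygen count: 4.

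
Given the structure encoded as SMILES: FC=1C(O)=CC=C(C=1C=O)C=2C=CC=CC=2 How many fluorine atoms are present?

1

Scan the SMILES for F atoms (remember two-letter symbols like Cl and Br are single atoms).
Fluorine count: 1.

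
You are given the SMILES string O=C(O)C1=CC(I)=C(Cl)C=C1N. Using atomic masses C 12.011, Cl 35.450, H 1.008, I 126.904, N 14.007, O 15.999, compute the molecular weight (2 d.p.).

First, the molecular formula is C7H5ClINO2 (counting implicit H from valence).
  C: 7 × 12.011 = 84.077
  Cl: 1 × 35.450 = 35.450
  H: 5 × 1.008 = 5.040
  I: 1 × 126.904 = 126.904
  N: 1 × 14.007 = 14.007
  O: 2 × 15.999 = 31.998
Sum: 7×12.011 + 1×35.450 + 5×1.008 + 1×126.904 + 1×14.007 + 2×15.999 = 297.476 → 297.48 g/mol.

297.48 g/mol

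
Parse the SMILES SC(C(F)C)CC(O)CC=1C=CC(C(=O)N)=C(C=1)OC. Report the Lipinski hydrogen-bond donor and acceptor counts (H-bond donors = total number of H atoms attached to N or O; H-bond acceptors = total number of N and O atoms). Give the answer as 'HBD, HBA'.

Donors: find every N or O and count the H atoms it carries.
  atom 8 (O): bond orders sum to 1 → 1 H
  atom 15 (O): bond orders sum to 2 → 0 H
  atom 16 (N): bond orders sum to 1 → 2 H
  atom 19 (O): bond orders sum to 2 → 0 H
Lipinski HBD = 3.
Acceptors: N atoms = 1, O atoms = 3 → HBA = 4.

3, 4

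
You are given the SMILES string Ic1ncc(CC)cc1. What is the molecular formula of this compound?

Walk through each heavy atom and fill implicit hydrogens from standard valence (C 4, N 3, O 2, S 2, halogen 1); for lowercase aromatic atoms, an aromatic c carries 1 H when it has two neighbours and 0 H with three, and aromatic n carries 0 H:
  atom 1: I (halogen, monovalent) → 0 H
  atom 2: aromatic c, 3 neighbours → 0 H
  atom 3: aromatic n, 2 neighbours → 0 H
  atom 4: aromatic c, 2 neighbours → 1 H
  atom 5: aromatic c, 3 neighbours → 0 H
  atom 6: C, bond orders sum to 2 (valence 4) → 2 H
  atom 7: C, bond orders sum to 1 (valence 4) → 3 H
  atom 8: aromatic c, 2 neighbours → 1 H
  atom 9: aromatic c, 2 neighbours → 1 H
Totals → C:7, H:8, I:1, N:1.
In Hill order: C7H8IN.

C7H8IN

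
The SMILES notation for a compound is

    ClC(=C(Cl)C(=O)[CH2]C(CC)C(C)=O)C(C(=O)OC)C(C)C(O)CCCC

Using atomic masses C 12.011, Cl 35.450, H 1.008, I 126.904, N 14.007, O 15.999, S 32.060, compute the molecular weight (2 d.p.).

First, the molecular formula is C19H30Cl2O5 (counting implicit H from valence).
  C: 19 × 12.011 = 228.209
  Cl: 2 × 35.450 = 70.900
  H: 30 × 1.008 = 30.240
  O: 5 × 15.999 = 79.995
Sum: 19×12.011 + 2×35.450 + 30×1.008 + 5×15.999 = 409.344 → 409.34 g/mol.

409.34 g/mol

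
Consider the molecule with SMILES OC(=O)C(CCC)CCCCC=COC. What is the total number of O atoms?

Scan the SMILES for O atoms (remember two-letter symbols like Cl and Br are single atoms).
Oxygen count: 3.

3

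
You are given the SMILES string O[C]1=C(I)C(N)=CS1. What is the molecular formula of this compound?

C4H4INOS

Walk through each heavy atom and fill implicit hydrogens from standard valence (C 4, N 3, O 2, S 2, halogen 1):
  atom 1: O, bond orders sum to 1 (valence 2) → 1 H
  atom 2: C with explicit H count 0
  atom 3: C, bond orders sum to 4 (valence 4) → 0 H
  atom 4: I (halogen, monovalent) → 0 H
  atom 5: C, bond orders sum to 4 (valence 4) → 0 H
  atom 6: N, bond orders sum to 1 (valence 3) → 2 H
  atom 7: C, bond orders sum to 3 (valence 4) → 1 H
  atom 8: S, bond orders sum to 2 (valence 2) → 0 H
Totals → C:4, H:4, I:1, N:1, O:1, S:1.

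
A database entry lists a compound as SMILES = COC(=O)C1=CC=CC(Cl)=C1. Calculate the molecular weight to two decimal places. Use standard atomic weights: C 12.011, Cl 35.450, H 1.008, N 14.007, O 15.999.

170.59 g/mol

First, the molecular formula is C8H7ClO2 (counting implicit H from valence).
  C: 8 × 12.011 = 96.088
  Cl: 1 × 35.450 = 35.450
  H: 7 × 1.008 = 7.056
  O: 2 × 15.999 = 31.998
Sum: 8×12.011 + 1×35.450 + 7×1.008 + 2×15.999 = 170.592 → 170.59 g/mol.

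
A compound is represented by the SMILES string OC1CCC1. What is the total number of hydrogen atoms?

Walk through each heavy atom and fill implicit hydrogens from standard valence (C 4, N 3, O 2, S 2, halogen 1):
  atom 1: O, bond orders sum to 1 (valence 2) → 1 H
  atom 2: C, bond orders sum to 3 (valence 4) → 1 H
  atom 3: C, bond orders sum to 2 (valence 4) → 2 H
  atom 4: C, bond orders sum to 2 (valence 4) → 2 H
  atom 5: C, bond orders sum to 2 (valence 4) → 2 H
Total hydrogens: 8.

8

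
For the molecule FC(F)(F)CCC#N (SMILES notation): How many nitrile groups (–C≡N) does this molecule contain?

The nitrile motif appears at heavy-atom position 7 in the SMILES.
Nitrile count: 1.

1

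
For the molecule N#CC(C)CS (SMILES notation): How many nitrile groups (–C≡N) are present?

1

The nitrile motif appears at heavy-atom position 2 in the SMILES.
Other groups present: 1 thiol.
Nitrile count: 1.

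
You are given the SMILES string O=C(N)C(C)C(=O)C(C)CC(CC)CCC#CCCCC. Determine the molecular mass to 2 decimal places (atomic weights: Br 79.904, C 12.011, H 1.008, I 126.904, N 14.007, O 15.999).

First, the molecular formula is C18H31NO2 (counting implicit H from valence).
  C: 18 × 12.011 = 216.198
  H: 31 × 1.008 = 31.248
  N: 1 × 14.007 = 14.007
  O: 2 × 15.999 = 31.998
Sum: 18×12.011 + 31×1.008 + 1×14.007 + 2×15.999 = 293.451 → 293.45 g/mol.

293.45 g/mol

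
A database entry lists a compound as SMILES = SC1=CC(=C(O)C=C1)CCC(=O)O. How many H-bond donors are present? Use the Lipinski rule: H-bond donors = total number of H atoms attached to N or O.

2

Donors: find every N or O and count the H atoms it carries.
  atom 6 (O): bond orders sum to 1 → 1 H
  atom 12 (O): bond orders sum to 2 → 0 H
  atom 13 (O): bond orders sum to 1 → 1 H
Lipinski HBD = 2.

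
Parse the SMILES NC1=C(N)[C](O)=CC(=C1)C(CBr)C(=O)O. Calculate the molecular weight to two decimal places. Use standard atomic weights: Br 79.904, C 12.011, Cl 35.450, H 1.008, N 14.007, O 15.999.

First, the molecular formula is C9H11BrN2O3 (counting implicit H from valence).
  Br: 1 × 79.904 = 79.904
  C: 9 × 12.011 = 108.099
  H: 11 × 1.008 = 11.088
  N: 2 × 14.007 = 28.014
  O: 3 × 15.999 = 47.997
Sum: 1×79.904 + 9×12.011 + 11×1.008 + 2×14.007 + 3×15.999 = 275.102 → 275.10 g/mol.

275.10 g/mol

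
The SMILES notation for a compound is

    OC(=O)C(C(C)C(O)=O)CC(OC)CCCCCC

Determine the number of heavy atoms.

Every atom symbol written in the SMILES (organic subset) is one heavy atom; implicit H are not written.
Heavy atoms by element → C:14, O:5.
Total: 19.

19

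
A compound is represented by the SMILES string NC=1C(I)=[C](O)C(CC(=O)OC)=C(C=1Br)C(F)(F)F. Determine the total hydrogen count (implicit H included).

Walk through each heavy atom and fill implicit hydrogens from standard valence (C 4, N 3, O 2, S 2, halogen 1):
  atom 1: N, bond orders sum to 1 (valence 3) → 2 H
  atom 2: C, bond orders sum to 4 (valence 4) → 0 H
  atom 3: C, bond orders sum to 4 (valence 4) → 0 H
  atom 4: I (halogen, monovalent) → 0 H
  atom 5: C with explicit H count 0
  atom 6: O, bond orders sum to 1 (valence 2) → 1 H
  atom 7: C, bond orders sum to 4 (valence 4) → 0 H
  atom 8: C, bond orders sum to 2 (valence 4) → 2 H
  atom 9: C, bond orders sum to 4 (valence 4) → 0 H
  atom 10: O, bond orders sum to 2 (valence 2) → 0 H
  atom 11: O, bond orders sum to 2 (valence 2) → 0 H
  atom 12: C, bond orders sum to 1 (valence 4) → 3 H
  atom 13: C, bond orders sum to 4 (valence 4) → 0 H
  atom 14: C, bond orders sum to 4 (valence 4) → 0 H
  atom 15: Br (halogen, monovalent) → 0 H
  atom 16: C, bond orders sum to 4 (valence 4) → 0 H
  atom 17: F (halogen, monovalent) → 0 H
  atom 18: F (halogen, monovalent) → 0 H
  atom 19: F (halogen, monovalent) → 0 H
Total hydrogens: 8.

8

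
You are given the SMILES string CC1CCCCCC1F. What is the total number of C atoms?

8

Count every carbon token in the SMILES (each C, including those in ring-closure positions and inside branches).
Carbon count: 8.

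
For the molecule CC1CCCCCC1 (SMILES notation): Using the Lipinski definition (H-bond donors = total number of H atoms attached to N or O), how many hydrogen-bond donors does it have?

Donors: find every N or O and count the H atoms it carries.
  (no N or O atoms present)
Lipinski HBD = 0.

0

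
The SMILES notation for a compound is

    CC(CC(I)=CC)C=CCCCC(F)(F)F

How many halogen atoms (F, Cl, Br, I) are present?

Halogen atoms appear at heavy-atom positions 5, 14, 15, 16 (3×F, 1×I).
Other groups present: 2 alkene.
Halogen count: 4.

4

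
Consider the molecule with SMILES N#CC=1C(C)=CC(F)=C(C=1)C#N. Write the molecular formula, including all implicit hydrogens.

C9H5FN2

Walk through each heavy atom and fill implicit hydrogens from standard valence (C 4, N 3, O 2, S 2, halogen 1):
  atom 1: N, bond orders sum to 3 (valence 3) → 0 H
  atom 2: C, bond orders sum to 4 (valence 4) → 0 H
  atom 3: C, bond orders sum to 4 (valence 4) → 0 H
  atom 4: C, bond orders sum to 4 (valence 4) → 0 H
  atom 5: C, bond orders sum to 1 (valence 4) → 3 H
  atom 6: C, bond orders sum to 3 (valence 4) → 1 H
  atom 7: C, bond orders sum to 4 (valence 4) → 0 H
  atom 8: F (halogen, monovalent) → 0 H
  atom 9: C, bond orders sum to 4 (valence 4) → 0 H
  atom 10: C, bond orders sum to 3 (valence 4) → 1 H
  atom 11: C, bond orders sum to 4 (valence 4) → 0 H
  atom 12: N, bond orders sum to 3 (valence 3) → 0 H
Totals → C:9, H:5, F:1, N:2.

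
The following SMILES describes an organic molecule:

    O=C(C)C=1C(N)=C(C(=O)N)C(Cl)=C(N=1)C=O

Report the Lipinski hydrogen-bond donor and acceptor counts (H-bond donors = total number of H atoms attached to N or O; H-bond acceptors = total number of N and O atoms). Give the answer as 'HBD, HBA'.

Donors: find every N or O and count the H atoms it carries.
  atom 1 (O): bond orders sum to 2 → 0 H
  atom 6 (N): bond orders sum to 1 → 2 H
  atom 9 (O): bond orders sum to 2 → 0 H
  atom 10 (N): bond orders sum to 1 → 2 H
  atom 14 (N): bond orders sum to 3 → 0 H
  atom 16 (O): bond orders sum to 2 → 0 H
Lipinski HBD = 4.
Acceptors: N atoms = 3, O atoms = 3 → HBA = 6.

4, 6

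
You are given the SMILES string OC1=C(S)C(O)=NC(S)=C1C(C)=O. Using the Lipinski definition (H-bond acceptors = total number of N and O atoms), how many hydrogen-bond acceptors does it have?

4

N atoms: 1; O atoms: 3.
Lipinski HBA = 1 + 3 = 4.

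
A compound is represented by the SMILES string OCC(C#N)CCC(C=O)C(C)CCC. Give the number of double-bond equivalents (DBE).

Degree of unsaturation = (number of rings) + (number of π bonds).
Ring closures in the SMILES: 0.
π bonds: 1 double bond (each 1 DoU), 1 triple bond (each 2 DoU) → 3 DoU from unsaturation.
Total DoU = 0 + 3 = 3.

3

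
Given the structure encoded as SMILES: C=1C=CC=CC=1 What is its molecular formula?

C6H6

Walk through each heavy atom and fill implicit hydrogens from standard valence (C 4, N 3, O 2, S 2, halogen 1):
  atom 1: C, bond orders sum to 3 (valence 4) → 1 H
  atom 2: C, bond orders sum to 3 (valence 4) → 1 H
  atom 3: C, bond orders sum to 3 (valence 4) → 1 H
  atom 4: C, bond orders sum to 3 (valence 4) → 1 H
  atom 5: C, bond orders sum to 3 (valence 4) → 1 H
  atom 6: C, bond orders sum to 3 (valence 4) → 1 H
Totals → C:6, H:6.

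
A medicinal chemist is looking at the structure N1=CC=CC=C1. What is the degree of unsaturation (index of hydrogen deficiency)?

Molecular formula: C5H5N.
DoU = (2C + 2 + N − H − X) / 2, where X is the halogen count and O/S are ignored.
    = (2·5 + 2 + 1 − 5 − 0) / 2 = 8 / 2 = 4.

4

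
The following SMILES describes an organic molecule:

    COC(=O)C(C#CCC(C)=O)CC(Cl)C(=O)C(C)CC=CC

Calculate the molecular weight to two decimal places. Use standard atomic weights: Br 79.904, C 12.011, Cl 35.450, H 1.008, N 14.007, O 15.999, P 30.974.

326.82 g/mol

First, the molecular formula is C17H23ClO4 (counting implicit H from valence).
  C: 17 × 12.011 = 204.187
  Cl: 1 × 35.450 = 35.450
  H: 23 × 1.008 = 23.184
  O: 4 × 15.999 = 63.996
Sum: 17×12.011 + 1×35.450 + 23×1.008 + 4×15.999 = 326.817 → 326.82 g/mol.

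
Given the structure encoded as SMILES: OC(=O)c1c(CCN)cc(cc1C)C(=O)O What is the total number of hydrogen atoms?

13

Walk through each heavy atom and fill implicit hydrogens from standard valence (C 4, N 3, O 2, S 2, halogen 1); for lowercase aromatic atoms, an aromatic c carries 1 H when it has two neighbours and 0 H with three, and aromatic n carries 0 H:
  atom 1: O, bond orders sum to 1 (valence 2) → 1 H
  atom 2: C, bond orders sum to 4 (valence 4) → 0 H
  atom 3: O, bond orders sum to 2 (valence 2) → 0 H
  atom 4: aromatic c, 3 neighbours → 0 H
  atom 5: aromatic c, 3 neighbours → 0 H
  atom 6: C, bond orders sum to 2 (valence 4) → 2 H
  atom 7: C, bond orders sum to 2 (valence 4) → 2 H
  atom 8: N, bond orders sum to 1 (valence 3) → 2 H
  atom 9: aromatic c, 2 neighbours → 1 H
  atom 10: aromatic c, 3 neighbours → 0 H
  atom 11: aromatic c, 2 neighbours → 1 H
  atom 12: aromatic c, 3 neighbours → 0 H
  atom 13: C, bond orders sum to 1 (valence 4) → 3 H
  atom 14: C, bond orders sum to 4 (valence 4) → 0 H
  atom 15: O, bond orders sum to 2 (valence 2) → 0 H
  atom 16: O, bond orders sum to 1 (valence 2) → 1 H
Total hydrogens: 13.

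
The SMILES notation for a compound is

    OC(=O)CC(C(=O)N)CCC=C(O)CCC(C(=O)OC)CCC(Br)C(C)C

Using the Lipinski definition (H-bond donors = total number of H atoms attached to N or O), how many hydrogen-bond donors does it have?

Donors: find every N or O and count the H atoms it carries.
  atom 1 (O): bond orders sum to 1 → 1 H
  atom 3 (O): bond orders sum to 2 → 0 H
  atom 7 (O): bond orders sum to 2 → 0 H
  atom 8 (N): bond orders sum to 1 → 2 H
  atom 13 (O): bond orders sum to 1 → 1 H
  atom 18 (O): bond orders sum to 2 → 0 H
  atom 19 (O): bond orders sum to 2 → 0 H
Lipinski HBD = 4.

4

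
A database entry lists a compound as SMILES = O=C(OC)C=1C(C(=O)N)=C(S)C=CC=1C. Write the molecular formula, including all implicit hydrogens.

Walk through each heavy atom and fill implicit hydrogens from standard valence (C 4, N 3, O 2, S 2, halogen 1):
  atom 1: O, bond orders sum to 2 (valence 2) → 0 H
  atom 2: C, bond orders sum to 4 (valence 4) → 0 H
  atom 3: O, bond orders sum to 2 (valence 2) → 0 H
  atom 4: C, bond orders sum to 1 (valence 4) → 3 H
  atom 5: C, bond orders sum to 4 (valence 4) → 0 H
  atom 6: C, bond orders sum to 4 (valence 4) → 0 H
  atom 7: C, bond orders sum to 4 (valence 4) → 0 H
  atom 8: O, bond orders sum to 2 (valence 2) → 0 H
  atom 9: N, bond orders sum to 1 (valence 3) → 2 H
  atom 10: C, bond orders sum to 4 (valence 4) → 0 H
  atom 11: S, bond orders sum to 1 (valence 2) → 1 H
  atom 12: C, bond orders sum to 3 (valence 4) → 1 H
  atom 13: C, bond orders sum to 3 (valence 4) → 1 H
  atom 14: C, bond orders sum to 4 (valence 4) → 0 H
  atom 15: C, bond orders sum to 1 (valence 4) → 3 H
Totals → C:10, H:11, N:1, O:3, S:1.
In Hill order: C10H11NO3S.

C10H11NO3S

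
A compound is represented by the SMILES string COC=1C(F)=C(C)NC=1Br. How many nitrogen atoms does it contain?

Scan the SMILES for N atoms (remember two-letter symbols like Cl and Br are single atoms).
Nitrogen count: 1.

1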